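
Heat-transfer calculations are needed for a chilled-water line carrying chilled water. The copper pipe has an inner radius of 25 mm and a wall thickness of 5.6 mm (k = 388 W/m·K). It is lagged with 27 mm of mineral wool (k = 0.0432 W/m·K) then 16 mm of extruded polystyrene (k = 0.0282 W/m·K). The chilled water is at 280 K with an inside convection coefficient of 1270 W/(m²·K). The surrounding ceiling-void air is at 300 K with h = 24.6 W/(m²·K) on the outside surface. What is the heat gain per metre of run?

Per-layer cylindrical resistances, series-summed:
R_inner film = 1/(h_i·2πr₁L) = 1/(1270×2π×0.025×1) = 0.005013 K/W
R_copper pipe wall = ln(30.6/25)/(2π×388×1) = 8.291×10^-5 K/W
R_mineral wool = ln(57.6/30.6)/(2π×0.0432×1) = 2.33 K/W
R_extruded polystyrene = ln(73.6/57.6)/(2π×0.0282×1) = 1.383 K/W
R_outer film = 1/(h_o·2πr_oL) = 1/(24.6×2π×0.0736×1) = 0.0879 K/W
R_total = 3.807 K/W
Q = ΔT/R_total = 20/3.807

q′ ≈ 5.25 W/m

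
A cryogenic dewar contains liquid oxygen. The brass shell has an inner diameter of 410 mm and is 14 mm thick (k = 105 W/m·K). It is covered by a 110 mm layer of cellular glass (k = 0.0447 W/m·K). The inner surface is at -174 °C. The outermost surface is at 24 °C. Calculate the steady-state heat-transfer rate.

Q ≈ 72.8 W

Spherical conduction: R = (1/r_in − 1/r_out)/(4πk) per layer; series-sum.
R_brass shell = (1/0.205 − 1/0.219)/(4π×105) = 2.363×10^-4 K/W
R_cellular glass = (1/0.219 − 1/0.329)/(4π×0.0447) = 2.718 K/W
R_total = 2.718 K/W
Q = ΔT/R_total = 198/2.718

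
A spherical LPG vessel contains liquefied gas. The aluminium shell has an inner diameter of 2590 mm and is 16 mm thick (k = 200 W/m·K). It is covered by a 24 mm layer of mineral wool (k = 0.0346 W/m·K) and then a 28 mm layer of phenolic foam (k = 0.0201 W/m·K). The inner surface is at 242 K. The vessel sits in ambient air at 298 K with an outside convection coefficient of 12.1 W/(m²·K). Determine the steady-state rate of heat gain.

Radial (spherical) resistances in series:
R_aluminium shell = (1/1.295 − 1/1.311)/(4π×200) = 3.75×10^-6 K/W
R_mineral wool = (1/1.311 − 1/1.335)/(4π×0.0346) = 0.03154 K/W
R_phenolic foam = (1/1.335 − 1/1.363)/(4π×0.0201) = 0.06092 K/W
R_outer film = 1/(h·4πr_o²) = 1/(12.1×4π×1.363²) = 0.00354 K/W
R_total = 0.096 K/W
Q = ΔT/R_total = 56/0.096

Q ≈ 583 W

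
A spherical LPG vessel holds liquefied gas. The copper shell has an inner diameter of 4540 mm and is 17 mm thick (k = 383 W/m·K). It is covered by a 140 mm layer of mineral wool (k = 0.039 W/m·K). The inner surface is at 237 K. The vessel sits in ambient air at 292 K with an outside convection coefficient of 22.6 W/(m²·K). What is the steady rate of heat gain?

Radial (spherical) resistances in series:
R_copper shell = (1/2.27 − 1/2.287)/(4π×383) = 6.804×10^-7 K/W
R_mineral wool = (1/2.287 − 1/2.427)/(4π×0.039) = 0.05147 K/W
R_outer film = 1/(h·4πr_o²) = 1/(22.6×4π×2.427²) = 5.978×10^-4 K/W
R_total = 0.05206 K/W
Q = ΔT/R_total = 55/0.05206

Q ≈ 1060 W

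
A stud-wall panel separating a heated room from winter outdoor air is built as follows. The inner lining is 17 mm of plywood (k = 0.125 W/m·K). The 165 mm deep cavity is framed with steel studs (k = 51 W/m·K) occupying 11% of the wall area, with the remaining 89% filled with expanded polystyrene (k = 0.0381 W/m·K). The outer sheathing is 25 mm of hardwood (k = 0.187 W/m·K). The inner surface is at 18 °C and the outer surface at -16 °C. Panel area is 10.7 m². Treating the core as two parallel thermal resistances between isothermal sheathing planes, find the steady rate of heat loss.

Q ≈ 1220 W

Sheathing layers in series; stud and cavity paths in parallel between them.
R_inner = 0.017/(0.125×10.7) = 0.01271 K/W
R_stud  = 0.165/(51×0.11×10.7) = 0.002749 K/W
R_cav   = 0.165/(0.0381×0.89×10.7) = 0.4548 K/W
1/R_core = 1/R_stud + 1/R_cav → R_core = 0.002732 K/W
R_outer = 0.025/(0.187×10.7) = 0.01249 K/W
R_total = 0.02794 K/W
Q = ΔT/R_total = 34/0.02794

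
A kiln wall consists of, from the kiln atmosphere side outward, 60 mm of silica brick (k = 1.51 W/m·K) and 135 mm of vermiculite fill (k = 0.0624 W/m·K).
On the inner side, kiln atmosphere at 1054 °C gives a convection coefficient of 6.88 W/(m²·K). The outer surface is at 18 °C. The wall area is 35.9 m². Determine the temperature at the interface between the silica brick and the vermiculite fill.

Using the resistance-network approach (series):
R_inner film = 1/(h_i·A) = 1/(6.88×35.9) = 0.004049 K/W
R_silica brick = L/(kA) = 0.06/(1.51×35.9) = 0.001107 K/W
R_vermiculite fill = L/(kA) = 0.135/(0.0624×35.9) = 0.06026 K/W
R_total = 0.06542 K/W;  Q = ΔT/R_total = 1036/0.06542 = 15840 W
T_interface = T_inner − Q·ΣR(inner→interface) = 1054 − 15800×0.005156

T ≈ 972 °C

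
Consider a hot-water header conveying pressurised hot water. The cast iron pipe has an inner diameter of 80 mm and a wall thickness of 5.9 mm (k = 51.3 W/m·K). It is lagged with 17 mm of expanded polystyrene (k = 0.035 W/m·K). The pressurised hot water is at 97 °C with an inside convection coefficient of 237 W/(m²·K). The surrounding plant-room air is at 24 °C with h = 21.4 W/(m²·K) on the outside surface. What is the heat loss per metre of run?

q′ ≈ 46.5 W/m

Per-layer cylindrical resistances, series-summed:
R_inner film = 1/(h_i·2πr₁L) = 1/(237×2π×0.04×1) = 0.01679 K/W
R_cast iron pipe wall = ln(45.9/40)/(2π×51.3×1) = 4.269×10^-4 K/W
R_expanded polystyrene = ln(62.9/45.9)/(2π×0.035×1) = 1.433 K/W
R_outer film = 1/(h_o·2πr_oL) = 1/(21.4×2π×0.0629×1) = 0.1182 K/W
R_total = 1.568 K/W
Q = ΔT/R_total = 73/1.568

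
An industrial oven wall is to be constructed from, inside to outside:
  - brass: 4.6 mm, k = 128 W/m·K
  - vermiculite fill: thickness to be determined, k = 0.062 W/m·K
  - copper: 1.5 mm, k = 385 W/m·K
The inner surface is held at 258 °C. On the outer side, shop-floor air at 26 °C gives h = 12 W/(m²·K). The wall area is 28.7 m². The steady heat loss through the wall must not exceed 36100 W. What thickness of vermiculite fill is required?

Model the wall as resistances in series:
R_brass = L/(kA) = 0.0046/(128×28.7) = 1.252×10^-6 K/W
R_copper = L/(kA) = 0.0015/(385×28.7) = 1.358×10^-7 K/W
R_outer film = 1/(h_o·A) = 1/(12×28.7) = 0.002904 K/W
Sum of the known resistances R_other = 0.002905 K/W
Required total resistance R_tot = ΔT/Q_allow = 232/36100 = 0.006427 K/W
R_vermiculite fill = R_tot − R_other = 0.003522 K/W
L = R·k·A = 0.003522×0.062×28.7

L ≈ 6.27 mm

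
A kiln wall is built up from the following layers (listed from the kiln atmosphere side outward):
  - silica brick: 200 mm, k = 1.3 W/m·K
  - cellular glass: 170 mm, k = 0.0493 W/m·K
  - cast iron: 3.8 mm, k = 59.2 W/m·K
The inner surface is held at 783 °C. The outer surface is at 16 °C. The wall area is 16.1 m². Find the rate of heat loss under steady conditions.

Q ≈ 3430 W

Series thermal resistances:
R_silica brick = L/(kA) = 0.2/(1.3×16.1) = 0.009556 K/W
R_cellular glass = L/(kA) = 0.17/(0.0493×16.1) = 0.2142 K/W
R_cast iron = L/(kA) = 0.0038/(59.2×16.1) = 3.987×10^-6 K/W
R_total = 0.2237 K/W
Q = ΔT / R_total = 767 / 0.2237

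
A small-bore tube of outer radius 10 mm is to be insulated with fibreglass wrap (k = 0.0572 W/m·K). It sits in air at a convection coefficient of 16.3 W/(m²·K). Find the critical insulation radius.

For a cylinder r_cr = k/h = 0.0572/16.3
r_cr = 3.51 mm; since the bare radius (10 mm) is above r_cr, any added insulation will reduce heat loss.

r_cr ≈ 3.51 mm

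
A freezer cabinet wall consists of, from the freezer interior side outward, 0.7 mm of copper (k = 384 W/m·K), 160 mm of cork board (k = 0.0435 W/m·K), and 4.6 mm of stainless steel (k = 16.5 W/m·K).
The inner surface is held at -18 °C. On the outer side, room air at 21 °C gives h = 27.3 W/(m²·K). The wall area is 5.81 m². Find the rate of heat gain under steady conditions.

Q ≈ 61 W

Series thermal resistances:
R_copper = L/(kA) = 0.0007/(384×5.81) = 3.138×10^-7 K/W
R_cork board = L/(kA) = 0.16/(0.0435×5.81) = 0.6331 K/W
R_stainless steel = L/(kA) = 0.0046/(16.5×5.81) = 4.798×10^-5 K/W
R_outer film = 1/(h_o·A) = 1/(27.3×5.81) = 0.006305 K/W
R_total = 0.6394 K/W
Q = ΔT / R_total = 39 / 0.6394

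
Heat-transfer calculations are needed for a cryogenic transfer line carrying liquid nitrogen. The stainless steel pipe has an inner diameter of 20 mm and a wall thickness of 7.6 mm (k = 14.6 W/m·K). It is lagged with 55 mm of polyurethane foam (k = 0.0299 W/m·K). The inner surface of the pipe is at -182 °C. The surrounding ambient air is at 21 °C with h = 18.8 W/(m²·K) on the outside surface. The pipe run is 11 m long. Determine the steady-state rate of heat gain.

Treating each annulus and film as a series resistance:
R_stainless steel pipe wall = ln(17.6/10)/(2π×14.6×11) = 5.602×10^-4 K/W
R_polyurethane foam = ln(72.6/17.6)/(2π×0.0299×11) = 0.6857 K/W
R_outer film = 1/(h_o·2πr_oL) = 1/(18.8×2π×0.0726×11) = 0.0106 K/W
R_total = 0.6969 K/W
Q = ΔT/R_total = 203/0.6969

Q ≈ 291 W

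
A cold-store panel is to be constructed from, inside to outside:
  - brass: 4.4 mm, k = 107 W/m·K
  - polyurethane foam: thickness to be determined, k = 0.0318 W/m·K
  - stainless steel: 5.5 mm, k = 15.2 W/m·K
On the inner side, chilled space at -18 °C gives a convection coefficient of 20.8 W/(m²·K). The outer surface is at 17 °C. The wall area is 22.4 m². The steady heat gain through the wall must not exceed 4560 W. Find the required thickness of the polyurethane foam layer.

L ≈ 3.93 mm

Using the resistance-network approach (series):
R_inner film = 1/(h_i·A) = 1/(20.8×22.4) = 0.002146 K/W
R_brass = L/(kA) = 0.0044/(107×22.4) = 1.836×10^-6 K/W
R_stainless steel = L/(kA) = 0.0055/(15.2×22.4) = 1.615×10^-5 K/W
Sum of the known resistances R_other = 0.002164 K/W
Required total resistance R_tot = ΔT/Q_allow = 35/4560 = 0.007675 K/W
R_polyurethane foam = R_tot − R_other = 0.005511 K/W
L = R·k·A = 0.005511×0.0318×22.4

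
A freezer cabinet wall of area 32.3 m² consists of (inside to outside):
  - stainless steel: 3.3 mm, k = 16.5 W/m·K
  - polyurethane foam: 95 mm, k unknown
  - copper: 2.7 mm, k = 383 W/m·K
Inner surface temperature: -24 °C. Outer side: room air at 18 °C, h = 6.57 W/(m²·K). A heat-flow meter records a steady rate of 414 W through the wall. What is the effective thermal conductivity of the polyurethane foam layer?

k ≈ 0.0304 W/(m·K)

Series thermal resistances:
R_stainless steel = L/(kA) = 0.0033/(16.5×32.3) = 6.192×10^-6 K/W
R_copper = L/(kA) = 0.0027/(383×32.3) = 2.183×10^-7 K/W
R_outer film = 1/(h_o·A) = 1/(6.57×32.3) = 0.004712 K/W
Sum of known resistances R_other = 0.004719 K/W
Total R = ΔT/Q = 42/414 = 0.1014 K/W
R_polyurethane foam = R_total − R_other = 0.09673 K/W
k = L/(R·A) = 0.095/(0.09673×32.3)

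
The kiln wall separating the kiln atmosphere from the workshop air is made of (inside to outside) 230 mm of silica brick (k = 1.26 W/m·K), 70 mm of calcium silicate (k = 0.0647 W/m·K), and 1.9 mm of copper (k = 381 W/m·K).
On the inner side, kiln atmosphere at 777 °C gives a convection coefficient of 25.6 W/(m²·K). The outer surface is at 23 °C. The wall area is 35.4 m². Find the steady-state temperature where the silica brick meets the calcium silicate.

Treating each layer as a thermal resistance in series:
R_inner film = 1/(h_i·A) = 1/(25.6×35.4) = 0.001103 K/W
R_silica brick = L/(kA) = 0.23/(1.26×35.4) = 0.005156 K/W
R_calcium silicate = L/(kA) = 0.07/(0.0647×35.4) = 0.03056 K/W
R_copper = L/(kA) = 0.0019/(381×35.4) = 1.409×10^-7 K/W
R_total = 0.03682 K/W;  Q = ΔT/R_total = 754/0.03682 = 20480 W
T_interface = T_inner − Q·ΣR(inner→interface) = 777 − 20500×0.00626

T ≈ 649 °C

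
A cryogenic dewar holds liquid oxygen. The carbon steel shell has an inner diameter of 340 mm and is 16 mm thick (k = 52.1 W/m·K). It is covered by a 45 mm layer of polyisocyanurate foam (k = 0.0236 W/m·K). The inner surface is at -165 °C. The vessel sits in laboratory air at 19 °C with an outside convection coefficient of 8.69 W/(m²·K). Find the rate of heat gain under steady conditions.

Spherical conduction: R = (1/r_in − 1/r_out)/(4πk) per layer; series-sum.
R_carbon steel shell = (1/0.17 − 1/0.186)/(4π×52.1) = 7.729×10^-4 K/W
R_polyisocyanurate foam = (1/0.186 − 1/0.231)/(4π×0.0236) = 3.532 K/W
R_outer film = 1/(h·4πr_o²) = 1/(8.69×4π×0.231²) = 0.1716 K/W
R_total = 3.704 K/W
Q = ΔT/R_total = 184/3.704

Q ≈ 49.7 W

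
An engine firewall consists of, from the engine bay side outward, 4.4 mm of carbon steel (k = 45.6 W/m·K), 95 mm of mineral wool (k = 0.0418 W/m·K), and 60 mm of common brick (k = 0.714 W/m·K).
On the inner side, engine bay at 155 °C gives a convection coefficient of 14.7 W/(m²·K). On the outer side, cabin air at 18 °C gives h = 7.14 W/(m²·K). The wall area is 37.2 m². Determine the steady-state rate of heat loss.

Series thermal resistances:
R_inner film = 1/(h_i·A) = 1/(14.7×37.2) = 0.001829 K/W
R_carbon steel = L/(kA) = 0.0044/(45.6×37.2) = 2.594×10^-6 K/W
R_mineral wool = L/(kA) = 0.095/(0.0418×37.2) = 0.06109 K/W
R_common brick = L/(kA) = 0.06/(0.714×37.2) = 0.002259 K/W
R_outer film = 1/(h_o·A) = 1/(7.14×37.2) = 0.003765 K/W
R_total = 0.06895 K/W
Q = ΔT / R_total = 137 / 0.06895

Q ≈ 1990 W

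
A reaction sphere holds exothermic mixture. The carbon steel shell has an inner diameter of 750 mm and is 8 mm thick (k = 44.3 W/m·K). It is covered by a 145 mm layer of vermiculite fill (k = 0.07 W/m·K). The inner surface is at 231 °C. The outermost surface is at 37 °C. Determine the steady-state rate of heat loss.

For a spherical shell R = (1/r₁ − 1/r₂)/(4πk); film R = 1/(h·4πr²). In series:
R_carbon steel shell = (1/0.375 − 1/0.383)/(4π×44.3) = 1.001×10^-4 K/W
R_vermiculite fill = (1/0.383 − 1/0.528)/(4π×0.07) = 0.8151 K/W
R_total = 0.8152 K/W
Q = ΔT/R_total = 194/0.8152

Q ≈ 238 W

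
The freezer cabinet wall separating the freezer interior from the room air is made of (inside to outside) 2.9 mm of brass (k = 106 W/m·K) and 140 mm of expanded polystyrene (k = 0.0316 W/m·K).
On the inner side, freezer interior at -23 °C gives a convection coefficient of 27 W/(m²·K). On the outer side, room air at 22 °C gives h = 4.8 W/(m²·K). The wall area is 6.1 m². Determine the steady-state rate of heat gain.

Q ≈ 58.7 W

Treating each layer as a thermal resistance in series:
R_inner film = 1/(h_i·A) = 1/(27×6.1) = 0.006072 K/W
R_brass = L/(kA) = 0.0029/(106×6.1) = 4.485×10^-6 K/W
R_expanded polystyrene = L/(kA) = 0.14/(0.0316×6.1) = 0.7263 K/W
R_outer film = 1/(h_o·A) = 1/(4.8×6.1) = 0.03415 K/W
R_total = 0.7665 K/W
Q = ΔT / R_total = 45 / 0.7665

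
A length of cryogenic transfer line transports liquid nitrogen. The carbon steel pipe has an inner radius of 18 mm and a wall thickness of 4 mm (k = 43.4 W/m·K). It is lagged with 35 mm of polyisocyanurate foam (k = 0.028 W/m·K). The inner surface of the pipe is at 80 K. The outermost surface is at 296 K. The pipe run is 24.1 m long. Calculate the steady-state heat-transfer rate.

Q ≈ 962 W

For a radial system each layer contributes R = ln(r_out/r_in)/(2πkL); films add R = 1/(hA).
R_carbon steel pipe wall = ln(22/18)/(2π×43.4×24.1) = 3.053×10^-5 K/W
R_polyisocyanurate foam = ln(57/22)/(2π×0.028×24.1) = 0.2245 K/W
R_total = 0.2246 K/W
Q = ΔT/R_total = 216/0.2246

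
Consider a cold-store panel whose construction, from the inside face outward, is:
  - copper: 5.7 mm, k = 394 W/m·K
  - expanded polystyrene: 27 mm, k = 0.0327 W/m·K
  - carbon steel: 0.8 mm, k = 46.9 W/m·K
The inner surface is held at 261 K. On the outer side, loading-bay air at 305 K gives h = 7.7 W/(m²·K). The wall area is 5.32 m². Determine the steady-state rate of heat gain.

Model the wall as resistances in series:
R_copper = L/(kA) = 0.0057/(394×5.32) = 2.719×10^-6 K/W
R_expanded polystyrene = L/(kA) = 0.027/(0.0327×5.32) = 0.1552 K/W
R_carbon steel = L/(kA) = 0.0008/(46.9×5.32) = 3.206×10^-6 K/W
R_outer film = 1/(h_o·A) = 1/(7.7×5.32) = 0.02441 K/W
R_total = 0.1796 K/W
Q = ΔT / R_total = 44 / 0.1796

Q ≈ 245 W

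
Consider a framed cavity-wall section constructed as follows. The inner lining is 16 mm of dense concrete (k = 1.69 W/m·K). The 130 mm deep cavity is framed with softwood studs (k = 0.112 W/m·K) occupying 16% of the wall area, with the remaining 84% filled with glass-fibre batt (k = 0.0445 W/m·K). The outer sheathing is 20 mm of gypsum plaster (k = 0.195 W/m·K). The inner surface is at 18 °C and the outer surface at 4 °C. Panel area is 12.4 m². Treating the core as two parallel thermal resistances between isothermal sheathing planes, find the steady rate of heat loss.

Q ≈ 70.5 W

Sheathing layers in series; stud and cavity paths in parallel between them.
R_inner = 0.016/(1.69×12.4) = 7.635×10^-4 K/W
R_stud  = 0.13/(0.112×0.16×12.4) = 0.585 K/W
R_cav   = 0.13/(0.0445×0.84×12.4) = 0.2805 K/W
1/R_core = 1/R_stud + 1/R_cav → R_core = 0.1896 K/W
R_outer = 0.02/(0.195×12.4) = 0.008271 K/W
R_total = 0.1986 K/W
Q = ΔT/R_total = 14/0.1986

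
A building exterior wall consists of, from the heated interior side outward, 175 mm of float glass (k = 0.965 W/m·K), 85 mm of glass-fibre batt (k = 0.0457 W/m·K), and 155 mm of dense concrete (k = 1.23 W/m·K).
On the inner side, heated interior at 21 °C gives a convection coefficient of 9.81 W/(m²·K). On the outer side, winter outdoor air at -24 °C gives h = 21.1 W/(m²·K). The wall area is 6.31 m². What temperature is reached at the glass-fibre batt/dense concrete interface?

T ≈ -20.6 °C

Thermal resistances in series:
R_inner film = 1/(h_i·A) = 1/(9.81×6.31) = 0.01615 K/W
R_float glass = L/(kA) = 0.175/(0.965×6.31) = 0.02874 K/W
R_glass-fibre batt = L/(kA) = 0.085/(0.0457×6.31) = 0.2948 K/W
R_dense concrete = L/(kA) = 0.155/(1.23×6.31) = 0.01997 K/W
R_outer film = 1/(h_o·A) = 1/(21.1×6.31) = 0.007511 K/W
R_total = 0.3671 K/W;  Q = ΔT/R_total = 45/0.3671 = 122.6 W
T_interface = T_inner − Q·ΣR(inner→interface) = 21 − 123×0.3397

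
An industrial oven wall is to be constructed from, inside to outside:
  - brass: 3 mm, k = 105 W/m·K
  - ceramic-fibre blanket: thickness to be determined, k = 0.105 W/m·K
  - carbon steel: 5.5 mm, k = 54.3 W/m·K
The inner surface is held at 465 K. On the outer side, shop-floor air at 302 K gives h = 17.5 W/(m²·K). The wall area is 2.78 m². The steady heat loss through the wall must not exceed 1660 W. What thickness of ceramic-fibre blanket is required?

L ≈ 22.6 mm

Using the resistance-network approach (series):
R_brass = L/(kA) = 0.003/(105×2.78) = 1.028×10^-5 K/W
R_carbon steel = L/(kA) = 0.0055/(54.3×2.78) = 3.643×10^-5 K/W
R_outer film = 1/(h_o·A) = 1/(17.5×2.78) = 0.02055 K/W
Sum of the known resistances R_other = 0.0206 K/W
Required total resistance R_tot = ΔT/Q_allow = 163/1660 = 0.09819 K/W
R_ceramic-fibre blanket = R_tot − R_other = 0.07759 K/W
L = R·k·A = 0.07759×0.105×2.78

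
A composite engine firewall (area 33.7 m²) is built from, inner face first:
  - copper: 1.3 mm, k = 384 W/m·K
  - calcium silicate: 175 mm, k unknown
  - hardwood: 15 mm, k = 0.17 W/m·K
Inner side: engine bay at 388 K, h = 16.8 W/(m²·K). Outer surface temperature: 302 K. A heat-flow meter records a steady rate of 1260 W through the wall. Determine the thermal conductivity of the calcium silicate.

k ≈ 0.0813 W/(m·K)

Using the resistance-network approach (series):
R_inner film = 1/(h_i·A) = 1/(16.8×33.7) = 0.001766 K/W
R_copper = L/(kA) = 0.0013/(384×33.7) = 1.005×10^-7 K/W
R_hardwood = L/(kA) = 0.015/(0.17×33.7) = 0.002618 K/W
Sum of known resistances R_other = 0.004385 K/W
Total R = ΔT/Q = 86/1260 = 0.06825 K/W
R_calcium silicate = R_total − R_other = 0.06387 K/W
k = L/(R·A) = 0.175/(0.06387×33.7)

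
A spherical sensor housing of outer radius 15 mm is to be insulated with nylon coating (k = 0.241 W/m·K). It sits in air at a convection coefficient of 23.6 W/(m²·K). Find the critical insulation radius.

For a sphere r_cr = 2k/h = 2×0.241/23.6
r_cr = 20.4 mm; since the bare radius (15 mm) is below r_cr, adding a thin layer of insulation will *increase* heat loss.

r_cr ≈ 20.4 mm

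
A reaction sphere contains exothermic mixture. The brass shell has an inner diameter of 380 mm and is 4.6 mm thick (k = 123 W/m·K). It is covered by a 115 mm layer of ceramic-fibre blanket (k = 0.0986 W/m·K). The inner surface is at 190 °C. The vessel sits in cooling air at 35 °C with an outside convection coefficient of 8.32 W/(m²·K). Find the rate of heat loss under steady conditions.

Spherical conduction: R = (1/r_in − 1/r_out)/(4πk) per layer; series-sum.
R_brass shell = (1/0.19 − 1/0.1946)/(4π×123) = 8.049×10^-5 K/W
R_ceramic-fibre blanket = (1/0.1946 − 1/0.3096)/(4π×0.0986) = 1.541 K/W
R_outer film = 1/(h·4πr_o²) = 1/(8.32×4π×0.3096²) = 0.09978 K/W
R_total = 1.64 K/W
Q = ΔT/R_total = 155/1.64

Q ≈ 94.5 W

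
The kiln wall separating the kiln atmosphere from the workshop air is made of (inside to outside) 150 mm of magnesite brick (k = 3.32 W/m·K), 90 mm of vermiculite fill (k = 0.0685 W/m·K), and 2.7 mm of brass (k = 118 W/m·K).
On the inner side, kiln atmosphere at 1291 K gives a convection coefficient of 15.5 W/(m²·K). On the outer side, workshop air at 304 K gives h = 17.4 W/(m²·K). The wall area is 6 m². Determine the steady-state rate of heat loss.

Q ≈ 4000 W

Treating each layer as a thermal resistance in series:
R_inner film = 1/(h_i·A) = 1/(15.5×6) = 0.01075 K/W
R_magnesite brick = L/(kA) = 0.15/(3.32×6) = 0.00753 K/W
R_vermiculite fill = L/(kA) = 0.09/(0.0685×6) = 0.219 K/W
R_brass = L/(kA) = 0.0027/(118×6) = 3.814×10^-6 K/W
R_outer film = 1/(h_o·A) = 1/(17.4×6) = 0.009579 K/W
R_total = 0.2468 K/W
Q = ΔT / R_total = 987 / 0.2468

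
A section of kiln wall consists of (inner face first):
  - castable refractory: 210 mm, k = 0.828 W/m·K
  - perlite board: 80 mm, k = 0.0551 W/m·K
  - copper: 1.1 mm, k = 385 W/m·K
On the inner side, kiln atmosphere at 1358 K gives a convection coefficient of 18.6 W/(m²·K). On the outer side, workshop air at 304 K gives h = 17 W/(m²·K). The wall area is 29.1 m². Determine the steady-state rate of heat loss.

Q ≈ 16900 W

Series thermal resistances:
R_inner film = 1/(h_i·A) = 1/(18.6×29.1) = 0.001848 K/W
R_castable refractory = L/(kA) = 0.21/(0.828×29.1) = 0.008716 K/W
R_perlite board = L/(kA) = 0.08/(0.0551×29.1) = 0.04989 K/W
R_copper = L/(kA) = 0.0011/(385×29.1) = 9.818×10^-8 K/W
R_outer film = 1/(h_o·A) = 1/(17×29.1) = 0.002021 K/W
R_total = 0.06248 K/W
Q = ΔT / R_total = 1054 / 0.06248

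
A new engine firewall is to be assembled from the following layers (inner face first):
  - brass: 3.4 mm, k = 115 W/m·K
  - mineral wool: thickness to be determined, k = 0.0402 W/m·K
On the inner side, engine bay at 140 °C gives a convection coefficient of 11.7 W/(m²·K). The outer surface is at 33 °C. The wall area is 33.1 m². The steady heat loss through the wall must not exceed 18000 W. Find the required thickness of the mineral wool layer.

Using the resistance-network approach (series):
R_inner film = 1/(h_i·A) = 1/(11.7×33.1) = 0.002582 K/W
R_brass = L/(kA) = 0.0034/(115×33.1) = 8.932×10^-7 K/W
Sum of the known resistances R_other = 0.002583 K/W
Required total resistance R_tot = ΔT/Q_allow = 107/18000 = 0.005944 K/W
R_mineral wool = R_tot − R_other = 0.003361 K/W
L = R·k·A = 0.003361×0.0402×33.1

L ≈ 4.47 mm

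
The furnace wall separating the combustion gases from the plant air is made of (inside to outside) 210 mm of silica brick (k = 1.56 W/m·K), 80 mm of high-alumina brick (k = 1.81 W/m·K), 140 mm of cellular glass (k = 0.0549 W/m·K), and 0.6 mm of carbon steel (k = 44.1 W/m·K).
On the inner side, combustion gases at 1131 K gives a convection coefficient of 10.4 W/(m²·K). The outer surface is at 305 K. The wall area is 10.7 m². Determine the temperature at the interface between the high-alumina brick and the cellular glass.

T ≈ 1050 K

Model the wall as resistances in series:
R_inner film = 1/(h_i·A) = 1/(10.4×10.7) = 0.008986 K/W
R_silica brick = L/(kA) = 0.21/(1.56×10.7) = 0.01258 K/W
R_high-alumina brick = L/(kA) = 0.08/(1.81×10.7) = 0.004131 K/W
R_cellular glass = L/(kA) = 0.14/(0.0549×10.7) = 0.2383 K/W
R_carbon steel = L/(kA) = 0.0006/(44.1×10.7) = 1.272×10^-6 K/W
R_total = 0.264 K/W;  Q = ΔT/R_total = 826/0.264 = 3128 W
T_interface = T_inner − Q·ΣR(inner→interface) = 1131 − 3130×0.0257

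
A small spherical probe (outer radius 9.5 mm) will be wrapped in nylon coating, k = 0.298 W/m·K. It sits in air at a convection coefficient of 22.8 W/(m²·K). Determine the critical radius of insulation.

For a sphere r_cr = 2k/h = 2×0.298/22.8
r_cr = 26.1 mm; since the bare radius (9.5 mm) is below r_cr, adding a thin layer of insulation will *increase* heat loss.

r_cr ≈ 26.1 mm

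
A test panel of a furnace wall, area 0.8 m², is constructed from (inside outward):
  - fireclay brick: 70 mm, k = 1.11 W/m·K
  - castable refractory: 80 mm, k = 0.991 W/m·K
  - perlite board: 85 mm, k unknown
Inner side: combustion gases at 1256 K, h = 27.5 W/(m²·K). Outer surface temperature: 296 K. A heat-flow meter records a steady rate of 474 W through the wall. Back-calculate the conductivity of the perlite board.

k ≈ 0.059 W/(m·K)

Treating each layer as a thermal resistance in series:
R_inner film = 1/(h_i·A) = 1/(27.5×0.8) = 0.04545 K/W
R_fireclay brick = L/(kA) = 0.07/(1.11×0.8) = 0.07883 K/W
R_castable refractory = L/(kA) = 0.08/(0.991×0.8) = 0.1009 K/W
Sum of known resistances R_other = 0.2252 K/W
Total R = ΔT/Q = 960/474 = 2.025 K/W
R_perlite board = R_total − R_other = 1.8 K/W
k = L/(R·A) = 0.085/(1.8×0.8)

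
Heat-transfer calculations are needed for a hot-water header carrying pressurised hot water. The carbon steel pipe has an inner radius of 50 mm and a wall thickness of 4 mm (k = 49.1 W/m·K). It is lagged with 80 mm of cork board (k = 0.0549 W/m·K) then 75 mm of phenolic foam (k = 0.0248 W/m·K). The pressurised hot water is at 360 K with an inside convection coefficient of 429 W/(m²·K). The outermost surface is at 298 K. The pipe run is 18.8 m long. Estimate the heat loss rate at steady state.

Per-layer cylindrical resistances, series-summed:
R_inner film = 1/(h_i·2πr₁L) = 1/(429×2π×0.05×18.8) = 3.947×10^-4 K/W
R_carbon steel pipe wall = ln(54/50)/(2π×49.1×18.8) = 1.327×10^-5 K/W
R_cork board = ln(134/54)/(2π×0.0549×18.8) = 0.1401 K/W
R_phenolic foam = ln(209/134)/(2π×0.0248×18.8) = 0.1517 K/W
R_total = 0.2923 K/W
Q = ΔT/R_total = 62/0.2923

Q ≈ 212 W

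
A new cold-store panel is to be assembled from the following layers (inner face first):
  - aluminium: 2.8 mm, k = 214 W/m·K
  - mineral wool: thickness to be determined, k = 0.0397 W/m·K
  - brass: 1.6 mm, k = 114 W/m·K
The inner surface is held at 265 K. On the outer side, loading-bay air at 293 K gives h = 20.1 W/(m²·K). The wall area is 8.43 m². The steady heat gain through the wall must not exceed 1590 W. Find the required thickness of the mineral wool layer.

L ≈ 3.92 mm

Model the wall as resistances in series:
R_aluminium = L/(kA) = 0.0028/(214×8.43) = 1.552×10^-6 K/W
R_brass = L/(kA) = 0.0016/(114×8.43) = 1.665×10^-6 K/W
R_outer film = 1/(h_o·A) = 1/(20.1×8.43) = 0.005902 K/W
Sum of the known resistances R_other = 0.005905 K/W
Required total resistance R_tot = ΔT/Q_allow = 28/1590 = 0.01761 K/W
R_mineral wool = R_tot − R_other = 0.01171 K/W
L = R·k·A = 0.01171×0.0397×8.43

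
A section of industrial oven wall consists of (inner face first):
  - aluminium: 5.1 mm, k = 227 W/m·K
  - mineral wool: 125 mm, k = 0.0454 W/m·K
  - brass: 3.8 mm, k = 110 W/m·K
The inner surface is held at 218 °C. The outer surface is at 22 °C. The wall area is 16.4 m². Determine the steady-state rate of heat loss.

Using the resistance-network approach (series):
R_aluminium = L/(kA) = 0.0051/(227×16.4) = 1.37×10^-6 K/W
R_mineral wool = L/(kA) = 0.125/(0.0454×16.4) = 0.1679 K/W
R_brass = L/(kA) = 0.0038/(110×16.4) = 2.106×10^-6 K/W
R_total = 0.1679 K/W
Q = ΔT / R_total = 196 / 0.1679

Q ≈ 1170 W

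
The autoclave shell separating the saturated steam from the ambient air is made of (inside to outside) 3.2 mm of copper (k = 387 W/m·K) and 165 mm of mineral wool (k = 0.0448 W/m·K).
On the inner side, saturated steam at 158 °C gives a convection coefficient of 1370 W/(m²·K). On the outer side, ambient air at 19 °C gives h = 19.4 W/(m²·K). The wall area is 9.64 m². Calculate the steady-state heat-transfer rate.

Thermal resistances in series:
R_inner film = 1/(h_i·A) = 1/(1370×9.64) = 7.572×10^-5 K/W
R_copper = L/(kA) = 0.0032/(387×9.64) = 8.578×10^-7 K/W
R_mineral wool = L/(kA) = 0.165/(0.0448×9.64) = 0.3821 K/W
R_outer film = 1/(h_o·A) = 1/(19.4×9.64) = 0.005347 K/W
R_total = 0.3875 K/W
Q = ΔT / R_total = 139 / 0.3875

Q ≈ 359 W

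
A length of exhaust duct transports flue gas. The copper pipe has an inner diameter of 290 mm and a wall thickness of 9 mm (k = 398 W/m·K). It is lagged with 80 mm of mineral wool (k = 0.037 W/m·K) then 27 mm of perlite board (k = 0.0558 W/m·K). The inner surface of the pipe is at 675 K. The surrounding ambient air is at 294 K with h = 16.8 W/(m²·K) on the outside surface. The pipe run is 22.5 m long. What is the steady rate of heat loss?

Q ≈ 3990 W

Per-layer cylindrical resistances, series-summed:
R_copper pipe wall = ln(154/145)/(2π×398×22.5) = 1.07×10^-6 K/W
R_mineral wool = ln(234/154)/(2π×0.037×22.5) = 0.07998 K/W
R_perlite board = ln(261/234)/(2π×0.0558×22.5) = 0.01384 K/W
R_outer film = 1/(h_o·2πr_oL) = 1/(16.8×2π×0.261×22.5) = 0.001613 K/W
R_total = 0.09544 K/W
Q = ΔT/R_total = 381/0.09544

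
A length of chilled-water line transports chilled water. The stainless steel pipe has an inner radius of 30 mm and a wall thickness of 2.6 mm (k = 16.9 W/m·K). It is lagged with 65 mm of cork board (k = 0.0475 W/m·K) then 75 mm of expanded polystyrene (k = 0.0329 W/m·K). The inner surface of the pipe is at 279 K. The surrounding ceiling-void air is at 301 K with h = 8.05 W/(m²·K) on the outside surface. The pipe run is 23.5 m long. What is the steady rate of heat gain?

Q ≈ 79 W

Cylindrical conduction, so R = ln(r₂/r₁)/(2πkL) per layer, in series:
R_stainless steel pipe wall = ln(32.6/30)/(2π×16.9×23.5) = 3.331×10^-5 K/W
R_cork board = ln(97.6/32.6)/(2π×0.0475×23.5) = 0.1563 K/W
R_expanded polystyrene = ln(172.6/97.6)/(2π×0.0329×23.5) = 0.1174 K/W
R_outer film = 1/(h_o·2πr_oL) = 1/(8.05×2π×0.1726×23.5) = 0.004874 K/W
R_total = 0.2786 K/W
Q = ΔT/R_total = 22/0.2786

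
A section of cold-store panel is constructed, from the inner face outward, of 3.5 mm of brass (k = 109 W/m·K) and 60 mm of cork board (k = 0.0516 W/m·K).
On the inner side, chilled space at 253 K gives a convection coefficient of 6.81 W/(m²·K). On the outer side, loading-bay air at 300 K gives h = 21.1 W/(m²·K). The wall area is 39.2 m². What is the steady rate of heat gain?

Q ≈ 1360 W

Treating each layer as a thermal resistance in series:
R_inner film = 1/(h_i·A) = 1/(6.81×39.2) = 0.003746 K/W
R_brass = L/(kA) = 0.0035/(109×39.2) = 8.191×10^-7 K/W
R_cork board = L/(kA) = 0.06/(0.0516×39.2) = 0.02966 K/W
R_outer film = 1/(h_o·A) = 1/(21.1×39.2) = 0.001209 K/W
R_total = 0.03462 K/W
Q = ΔT / R_total = 47 / 0.03462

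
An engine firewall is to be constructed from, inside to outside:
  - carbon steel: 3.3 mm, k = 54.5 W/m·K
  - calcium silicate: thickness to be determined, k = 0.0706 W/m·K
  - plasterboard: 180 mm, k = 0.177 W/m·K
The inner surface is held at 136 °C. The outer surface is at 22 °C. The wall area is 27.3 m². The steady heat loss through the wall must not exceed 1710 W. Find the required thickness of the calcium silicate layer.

Treating each layer as a thermal resistance in series:
R_carbon steel = L/(kA) = 0.0033/(54.5×27.3) = 2.218×10^-6 K/W
R_plasterboard = L/(kA) = 0.18/(0.177×27.3) = 0.03725 K/W
Sum of the known resistances R_other = 0.03725 K/W
Required total resistance R_tot = ΔT/Q_allow = 114/1710 = 0.06667 K/W
R_calcium silicate = R_tot − R_other = 0.02941 K/W
L = R·k·A = 0.02941×0.0706×27.3

L ≈ 56.7 mm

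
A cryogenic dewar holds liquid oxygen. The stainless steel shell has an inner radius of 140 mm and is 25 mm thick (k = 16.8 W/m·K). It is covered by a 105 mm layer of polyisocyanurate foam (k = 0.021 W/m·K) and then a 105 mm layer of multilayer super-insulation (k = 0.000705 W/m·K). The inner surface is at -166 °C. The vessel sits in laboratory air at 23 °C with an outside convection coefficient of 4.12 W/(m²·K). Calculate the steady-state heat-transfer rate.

Q ≈ 1.5 W

Spherical conduction: R = (1/r_in − 1/r_out)/(4πk) per layer; series-sum.
R_stainless steel shell = (1/0.14 − 1/0.165)/(4π×16.8) = 0.005126 K/W
R_polyisocyanurate foam = (1/0.165 − 1/0.27)/(4π×0.021) = 8.931 K/W
R_multilayer super-insulation = (1/0.27 − 1/0.375)/(4π×0.000705) = 117.1 K/W
R_outer film = 1/(h·4πr_o²) = 1/(4.12×4π×0.375²) = 0.1374 K/W
R_total = 126.1 K/W
Q = ΔT/R_total = 189/126.1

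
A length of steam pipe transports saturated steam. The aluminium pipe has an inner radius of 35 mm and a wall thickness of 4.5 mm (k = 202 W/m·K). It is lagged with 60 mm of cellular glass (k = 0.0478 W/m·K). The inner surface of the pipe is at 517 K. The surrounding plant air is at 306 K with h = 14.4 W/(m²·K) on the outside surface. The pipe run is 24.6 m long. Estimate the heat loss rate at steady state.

Treating each annulus and film as a series resistance:
R_aluminium pipe wall = ln(39.5/35)/(2π×202×24.6) = 3.874×10^-6 K/W
R_cellular glass = ln(99.5/39.5)/(2π×0.0478×24.6) = 0.125 K/W
R_outer film = 1/(h_o·2πr_oL) = 1/(14.4×2π×0.0995×24.6) = 0.004515 K/W
R_total = 0.1296 K/W
Q = ΔT/R_total = 211/0.1296

Q ≈ 1630 W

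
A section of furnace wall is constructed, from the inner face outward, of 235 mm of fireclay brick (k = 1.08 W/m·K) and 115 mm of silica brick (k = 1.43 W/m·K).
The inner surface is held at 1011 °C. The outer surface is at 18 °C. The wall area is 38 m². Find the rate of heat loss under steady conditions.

Treating each layer as a thermal resistance in series:
R_fireclay brick = L/(kA) = 0.235/(1.08×38) = 0.005726 K/W
R_silica brick = L/(kA) = 0.115/(1.43×38) = 0.002116 K/W
R_total = 0.007842 K/W
Q = ΔT / R_total = 993 / 0.007842

Q ≈ 127000 W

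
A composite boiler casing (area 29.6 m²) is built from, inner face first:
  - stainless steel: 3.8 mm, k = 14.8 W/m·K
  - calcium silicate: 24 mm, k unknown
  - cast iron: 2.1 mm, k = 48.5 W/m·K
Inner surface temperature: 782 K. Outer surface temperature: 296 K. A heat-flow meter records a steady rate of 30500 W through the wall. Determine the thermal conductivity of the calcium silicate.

k ≈ 0.0509 W/(m·K)

Model the wall as resistances in series:
R_stainless steel = L/(kA) = 0.0038/(14.8×29.6) = 8.674×10^-6 K/W
R_cast iron = L/(kA) = 0.0021/(48.5×29.6) = 1.463×10^-6 K/W
Sum of known resistances R_other = 1.014×10^-5 K/W
Total R = ΔT/Q = 486/30500 = 0.01593 K/W
R_calcium silicate = R_total − R_other = 0.01592 K/W
k = L/(R·A) = 0.024/(0.01592×29.6)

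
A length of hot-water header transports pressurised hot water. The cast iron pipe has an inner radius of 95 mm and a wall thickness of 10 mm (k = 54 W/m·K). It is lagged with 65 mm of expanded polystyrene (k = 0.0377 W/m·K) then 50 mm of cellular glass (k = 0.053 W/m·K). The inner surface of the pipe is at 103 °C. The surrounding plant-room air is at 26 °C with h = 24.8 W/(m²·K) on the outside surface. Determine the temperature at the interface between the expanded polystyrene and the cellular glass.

Cylindrical conduction, so R = ln(r₂/r₁)/(2πkL) per layer, in series:
R_cast iron pipe wall = ln(105/95)/(2π×54×1) = 2.95×10^-4 K/W
R_expanded polystyrene = ln(170/105)/(2π×0.0377×1) = 2.034 K/W
R_cellular glass = ln(220/170)/(2π×0.053×1) = 0.7742 K/W
R_outer film = 1/(h_o·2πr_oL) = 1/(24.8×2π×0.22×1) = 0.02917 K/W
R_total = 2.838 K/W
Q = ΔT/R_total = 77/2.838
Q = 27.1 W/m
T_interface = T_inner − Q·ΣR(inner→interface) = 103 − 27.1×2.034

T ≈ 47.8 °C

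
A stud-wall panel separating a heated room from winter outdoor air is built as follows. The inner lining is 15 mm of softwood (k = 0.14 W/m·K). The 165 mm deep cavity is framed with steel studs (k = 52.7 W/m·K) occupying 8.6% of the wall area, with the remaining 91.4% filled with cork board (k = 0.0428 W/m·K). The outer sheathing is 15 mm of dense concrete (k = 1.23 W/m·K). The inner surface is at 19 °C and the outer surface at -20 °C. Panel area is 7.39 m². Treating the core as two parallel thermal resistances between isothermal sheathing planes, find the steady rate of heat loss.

Q ≈ 1850 W

Sheathing layers in series; stud and cavity paths in parallel between them.
R_inner = 0.015/(0.14×7.39) = 0.0145 K/W
R_stud  = 0.165/(52.7×0.086×7.39) = 0.004926 K/W
R_cav   = 0.165/(0.0428×0.914×7.39) = 0.5708 K/W
1/R_core = 1/R_stud + 1/R_cav → R_core = 0.004884 K/W
R_outer = 0.015/(1.23×7.39) = 0.00165 K/W
R_total = 0.02103 K/W
Q = ΔT/R_total = 39/0.02103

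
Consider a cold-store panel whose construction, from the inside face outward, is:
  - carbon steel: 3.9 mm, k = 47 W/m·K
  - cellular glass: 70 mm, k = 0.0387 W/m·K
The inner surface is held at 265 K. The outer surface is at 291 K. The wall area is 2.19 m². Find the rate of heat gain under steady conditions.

Thermal resistances in series:
R_carbon steel = L/(kA) = 0.0039/(47×2.19) = 3.789×10^-5 K/W
R_cellular glass = L/(kA) = 0.07/(0.0387×2.19) = 0.8259 K/W
R_total = 0.826 K/W
Q = ΔT / R_total = 26 / 0.826

Q ≈ 31.5 W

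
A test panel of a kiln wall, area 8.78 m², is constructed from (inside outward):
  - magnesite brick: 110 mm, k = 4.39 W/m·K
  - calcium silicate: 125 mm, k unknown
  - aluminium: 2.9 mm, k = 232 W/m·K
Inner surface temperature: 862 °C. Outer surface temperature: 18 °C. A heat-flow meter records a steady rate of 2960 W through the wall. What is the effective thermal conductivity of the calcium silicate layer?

Thermal resistances in series:
R_magnesite brick = L/(kA) = 0.11/(4.39×8.78) = 0.002854 K/W
R_aluminium = L/(kA) = 0.0029/(232×8.78) = 1.424×10^-6 K/W
Sum of known resistances R_other = 0.002855 K/W
Total R = ΔT/Q = 844/2960 = 0.2851 K/W
R_calcium silicate = R_total − R_other = 0.2823 K/W
k = L/(R·A) = 0.125/(0.2823×8.78)

k ≈ 0.0504 W/(m·K)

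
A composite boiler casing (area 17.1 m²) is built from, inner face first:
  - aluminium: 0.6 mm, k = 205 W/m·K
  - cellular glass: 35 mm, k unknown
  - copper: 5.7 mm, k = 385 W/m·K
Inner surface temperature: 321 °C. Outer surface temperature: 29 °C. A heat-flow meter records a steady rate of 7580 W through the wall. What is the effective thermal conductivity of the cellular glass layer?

k ≈ 0.0531 W/(m·K)

Model the wall as resistances in series:
R_aluminium = L/(kA) = 0.0006/(205×17.1) = 1.712×10^-7 K/W
R_copper = L/(kA) = 0.0057/(385×17.1) = 8.658×10^-7 K/W
Sum of known resistances R_other = 1.037×10^-6 K/W
Total R = ΔT/Q = 292/7580 = 0.03852 K/W
R_cellular glass = R_total − R_other = 0.03852 K/W
k = L/(R·A) = 0.035/(0.03852×17.1)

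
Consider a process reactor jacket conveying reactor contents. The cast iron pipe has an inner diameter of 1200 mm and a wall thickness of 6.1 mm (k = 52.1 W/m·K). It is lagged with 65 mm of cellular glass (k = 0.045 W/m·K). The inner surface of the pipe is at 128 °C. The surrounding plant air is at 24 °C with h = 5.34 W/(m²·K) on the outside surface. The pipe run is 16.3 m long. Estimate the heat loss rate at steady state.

Q ≈ 4190 W

Per-layer cylindrical resistances, series-summed:
R_cast iron pipe wall = ln(606.1/600)/(2π×52.1×16.3) = 1.896×10^-6 K/W
R_cellular glass = ln(671.1/606.1)/(2π×0.045×16.3) = 0.0221 K/W
R_outer film = 1/(h_o·2πr_oL) = 1/(5.34×2π×0.6711×16.3) = 0.002725 K/W
R_total = 0.02483 K/W
Q = ΔT/R_total = 104/0.02483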